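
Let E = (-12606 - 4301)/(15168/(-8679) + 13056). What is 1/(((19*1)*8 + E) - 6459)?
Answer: -37765952/238238771215 ≈ -0.00015852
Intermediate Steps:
E = -48911951/37765952 (E = -16907/(15168*(-1/8679) + 13056) = -16907/(-5056/2893 + 13056) = -16907/37765952/2893 = -16907*2893/37765952 = -48911951/37765952 ≈ -1.2951)
1/(((19*1)*8 + E) - 6459) = 1/(((19*1)*8 - 48911951/37765952) - 6459) = 1/((19*8 - 48911951/37765952) - 6459) = 1/((152 - 48911951/37765952) - 6459) = 1/(5691512753/37765952 - 6459) = 1/(-238238771215/37765952) = -37765952/238238771215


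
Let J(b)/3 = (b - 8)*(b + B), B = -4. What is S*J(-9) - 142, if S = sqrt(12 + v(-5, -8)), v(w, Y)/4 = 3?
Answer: -142 + 1326*sqrt(6) ≈ 3106.0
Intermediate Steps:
v(w, Y) = 12 (v(w, Y) = 4*3 = 12)
J(b) = 3*(-8 + b)*(-4 + b) (J(b) = 3*((b - 8)*(b - 4)) = 3*((-8 + b)*(-4 + b)) = 3*(-8 + b)*(-4 + b))
S = 2*sqrt(6) (S = sqrt(12 + 12) = sqrt(24) = 2*sqrt(6) ≈ 4.8990)
S*J(-9) - 142 = (2*sqrt(6))*(96 - 36*(-9) + 3*(-9)**2) - 142 = (2*sqrt(6))*(96 + 324 + 3*81) - 142 = (2*sqrt(6))*(96 + 324 + 243) - 142 = (2*sqrt(6))*663 - 142 = 1326*sqrt(6) - 142 = -142 + 1326*sqrt(6)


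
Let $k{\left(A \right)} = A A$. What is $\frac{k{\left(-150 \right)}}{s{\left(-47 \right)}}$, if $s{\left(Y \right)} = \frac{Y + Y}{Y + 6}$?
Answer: $\frac{461250}{47} \approx 9813.8$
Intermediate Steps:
$k{\left(A \right)} = A^{2}$
$s{\left(Y \right)} = \frac{2 Y}{6 + Y}$
$\frac{k{\left(-150 \right)}}{s{\left(-47 \right)}} = \frac{\left(-150\right)^{2}}{2 \left(-47\right) \frac{1}{6 - 47}} = \frac{22500}{2 \left(-47\right) \frac{1}{-41}} = \frac{22500}{2 \left(-47\right) \left(- \frac{1}{41}\right)} = \frac{22500}{\frac{94}{41}} = 22500 \cdot \frac{41}{94} = \frac{461250}{47}$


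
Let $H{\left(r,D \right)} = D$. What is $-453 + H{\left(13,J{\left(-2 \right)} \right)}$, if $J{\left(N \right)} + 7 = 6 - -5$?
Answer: $-449$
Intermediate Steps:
$J{\left(N \right)} = 4$ ($J{\left(N \right)} = -7 + \left(6 - -5\right) = -7 + \left(6 + 5\right) = -7 + 11 = 4$)
$-453 + H{\left(13,J{\left(-2 \right)} \right)} = -453 + 4 = -449$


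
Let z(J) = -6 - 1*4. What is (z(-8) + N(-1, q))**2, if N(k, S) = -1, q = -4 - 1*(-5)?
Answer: 121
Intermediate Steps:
q = 1 (q = -4 + 5 = 1)
z(J) = -10 (z(J) = -6 - 4 = -10)
(z(-8) + N(-1, q))**2 = (-10 - 1)**2 = (-11)**2 = 121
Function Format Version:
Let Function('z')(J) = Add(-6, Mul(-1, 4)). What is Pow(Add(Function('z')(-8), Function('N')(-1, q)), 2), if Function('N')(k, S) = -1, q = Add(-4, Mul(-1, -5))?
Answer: 121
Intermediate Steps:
q = 1 (q = Add(-4, 5) = 1)
Function('z')(J) = -10 (Function('z')(J) = Add(-6, -4) = -10)
Pow(Add(Function('z')(-8), Function('N')(-1, q)), 2) = Pow(Add(-10, -1), 2) = Pow(-11, 2) = 121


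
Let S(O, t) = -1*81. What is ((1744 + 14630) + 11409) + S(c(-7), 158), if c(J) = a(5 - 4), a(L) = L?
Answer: 27702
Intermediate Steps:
c(J) = 1 (c(J) = 5 - 4 = 1)
S(O, t) = -81
((1744 + 14630) + 11409) + S(c(-7), 158) = ((1744 + 14630) + 11409) - 81 = (16374 + 11409) - 81 = 27783 - 81 = 27702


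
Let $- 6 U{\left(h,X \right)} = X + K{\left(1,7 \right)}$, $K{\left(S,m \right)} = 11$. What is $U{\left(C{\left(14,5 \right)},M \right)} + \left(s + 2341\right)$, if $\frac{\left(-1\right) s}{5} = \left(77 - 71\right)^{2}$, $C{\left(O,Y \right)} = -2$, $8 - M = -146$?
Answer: $\frac{4267}{2} \approx 2133.5$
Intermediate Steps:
$M = 154$ ($M = 8 - -146 = 8 + 146 = 154$)
$U{\left(h,X \right)} = - \frac{11}{6} - \frac{X}{6}$ ($U{\left(h,X \right)} = - \frac{X + 11}{6} = - \frac{11 + X}{6} = - \frac{11}{6} - \frac{X}{6}$)
$s = -180$ ($s = - 5 \left(77 - 71\right)^{2} = - 5 \cdot 6^{2} = \left(-5\right) 36 = -180$)
$U{\left(C{\left(14,5 \right)},M \right)} + \left(s + 2341\right) = \left(- \frac{11}{6} - \frac{77}{3}\right) + \left(-180 + 2341\right) = \left(- \frac{11}{6} - \frac{77}{3}\right) + 2161 = - \frac{55}{2} + 2161 = \frac{4267}{2}$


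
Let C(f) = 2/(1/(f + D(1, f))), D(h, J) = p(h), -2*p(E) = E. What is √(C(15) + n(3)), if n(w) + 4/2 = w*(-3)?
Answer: 3*√2 ≈ 4.2426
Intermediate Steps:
p(E) = -E/2
n(w) = -2 - 3*w (n(w) = -2 + w*(-3) = -2 - 3*w)
D(h, J) = -h/2
C(f) = -1 + 2*f (C(f) = 2/(1/(f - ½*1)) = 2/(1/(f - ½)) = 2/(1/(-½ + f)) = 2*(-½ + f) = -1 + 2*f)
√(C(15) + n(3)) = √((-1 + 2*15) + (-2 - 3*3)) = √((-1 + 30) + (-2 - 9)) = √(29 - 11) = √18 = 3*√2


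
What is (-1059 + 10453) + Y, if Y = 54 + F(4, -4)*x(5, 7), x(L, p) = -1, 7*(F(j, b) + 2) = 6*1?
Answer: 66144/7 ≈ 9449.1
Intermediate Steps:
F(j, b) = -8/7 (F(j, b) = -2 + (6*1)/7 = -2 + (⅐)*6 = -2 + 6/7 = -8/7)
Y = 386/7 (Y = 54 - 8/7*(-1) = 54 + 8/7 = 386/7 ≈ 55.143)
(-1059 + 10453) + Y = (-1059 + 10453) + 386/7 = 9394 + 386/7 = 66144/7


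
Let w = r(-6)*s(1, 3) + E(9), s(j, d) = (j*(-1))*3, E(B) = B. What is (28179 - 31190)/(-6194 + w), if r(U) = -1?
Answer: 3011/6182 ≈ 0.48706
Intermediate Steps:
s(j, d) = -3*j (s(j, d) = -j*3 = -3*j)
w = 12 (w = -(-3) + 9 = -1*(-3) + 9 = 3 + 9 = 12)
(28179 - 31190)/(-6194 + w) = (28179 - 31190)/(-6194 + 12) = -3011/(-6182) = -3011*(-1/6182) = 3011/6182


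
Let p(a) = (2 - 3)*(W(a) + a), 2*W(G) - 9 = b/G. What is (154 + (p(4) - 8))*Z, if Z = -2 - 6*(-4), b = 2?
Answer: 6039/2 ≈ 3019.5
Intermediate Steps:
Z = 22 (Z = -2 + 24 = 22)
W(G) = 9/2 + 1/G (W(G) = 9/2 + (2/G)/2 = 9/2 + 1/G)
p(a) = -9/2 - a - 1/a (p(a) = (2 - 3)*((9/2 + 1/a) + a) = -(9/2 + a + 1/a) = -9/2 - a - 1/a)
(154 + (p(4) - 8))*Z = (154 + ((-9/2 - 1*4 - 1/4) - 8))*22 = (154 + ((-9/2 - 4 - 1*1/4) - 8))*22 = (154 + ((-9/2 - 4 - 1/4) - 8))*22 = (154 + (-35/4 - 8))*22 = (154 - 67/4)*22 = (549/4)*22 = 6039/2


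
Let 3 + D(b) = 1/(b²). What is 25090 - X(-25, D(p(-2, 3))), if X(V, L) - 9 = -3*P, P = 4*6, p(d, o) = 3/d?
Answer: 25153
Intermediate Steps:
P = 24
D(b) = -3 + b⁻² (D(b) = -3 + 1/(b²) = -3 + b⁻²)
X(V, L) = -63 (X(V, L) = 9 - 3*24 = 9 - 72 = -63)
25090 - X(-25, D(p(-2, 3))) = 25090 - 1*(-63) = 25090 + 63 = 25153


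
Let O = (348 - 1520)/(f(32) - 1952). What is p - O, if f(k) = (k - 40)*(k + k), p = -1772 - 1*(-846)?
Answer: -570709/616 ≈ -926.48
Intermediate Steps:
p = -926 (p = -1772 + 846 = -926)
f(k) = 2*k*(-40 + k) (f(k) = (-40 + k)*(2*k) = 2*k*(-40 + k))
O = 293/616 (O = (348 - 1520)/(2*32*(-40 + 32) - 1952) = -1172/(2*32*(-8) - 1952) = -1172/(-512 - 1952) = -1172/(-2464) = -1172*(-1/2464) = 293/616 ≈ 0.47565)
p - O = -926 - 1*293/616 = -926 - 293/616 = -570709/616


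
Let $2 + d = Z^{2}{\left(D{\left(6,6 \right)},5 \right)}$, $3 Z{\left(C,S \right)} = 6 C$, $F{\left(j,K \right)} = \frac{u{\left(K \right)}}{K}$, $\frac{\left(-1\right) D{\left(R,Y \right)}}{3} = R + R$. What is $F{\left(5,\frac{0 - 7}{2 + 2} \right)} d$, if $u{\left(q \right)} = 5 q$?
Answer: $25910$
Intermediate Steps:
$D{\left(R,Y \right)} = - 6 R$ ($D{\left(R,Y \right)} = - 3 \left(R + R\right) = - 3 \cdot 2 R = - 6 R$)
$F{\left(j,K \right)} = 5$ ($F{\left(j,K \right)} = \frac{5 K}{K} = 5$)
$Z{\left(C,S \right)} = 2 C$ ($Z{\left(C,S \right)} = \frac{6 C}{3} = 2 C$)
$d = 5182$ ($d = -2 + \left(2 \left(\left(-6\right) 6\right)\right)^{2} = -2 + \left(2 \left(-36\right)\right)^{2} = -2 + \left(-72\right)^{2} = -2 + 5184 = 5182$)
$F{\left(5,\frac{0 - 7}{2 + 2} \right)} d = 5 \cdot 5182 = 25910$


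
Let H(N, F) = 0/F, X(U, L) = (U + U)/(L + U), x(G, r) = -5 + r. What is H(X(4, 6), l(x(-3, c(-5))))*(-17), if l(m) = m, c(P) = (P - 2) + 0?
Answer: 0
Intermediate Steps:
c(P) = -2 + P (c(P) = (-2 + P) + 0 = -2 + P)
X(U, L) = 2*U/(L + U) (X(U, L) = (2*U)/(L + U) = 2*U/(L + U))
H(N, F) = 0
H(X(4, 6), l(x(-3, c(-5))))*(-17) = 0*(-17) = 0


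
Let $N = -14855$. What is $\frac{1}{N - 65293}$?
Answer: $- \frac{1}{80148} \approx -1.2477 \cdot 10^{-5}$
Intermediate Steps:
$\frac{1}{N - 65293} = \frac{1}{-14855 - 65293} = \frac{1}{-80148} = - \frac{1}{80148}$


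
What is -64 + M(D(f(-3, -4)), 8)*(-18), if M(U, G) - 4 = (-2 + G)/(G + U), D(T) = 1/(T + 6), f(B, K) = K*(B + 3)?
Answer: -7312/49 ≈ -149.22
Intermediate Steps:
f(B, K) = K*(3 + B)
D(T) = 1/(6 + T)
M(U, G) = 4 + (-2 + G)/(G + U)
-64 + M(D(f(-3, -4)), 8)*(-18) = -64 + ((-2 + 4/(6 - 4*(3 - 3)) + 5*8)/(8 + 1/(6 - 4*(3 - 3))))*(-18) = -64 + ((-2 + 4/(6 - 4*0) + 40)/(8 + 1/(6 - 4*0)))*(-18) = -64 + ((-2 + 4/(6 + 0) + 40)/(8 + 1/(6 + 0)))*(-18) = -64 + ((-2 + 4/6 + 40)/(8 + 1/6))*(-18) = -64 + ((-2 + 4*(1/6) + 40)/(8 + 1/6))*(-18) = -64 + ((-2 + 2/3 + 40)/(49/6))*(-18) = -64 + ((6/49)*(116/3))*(-18) = -64 + (232/49)*(-18) = -64 - 4176/49 = -7312/49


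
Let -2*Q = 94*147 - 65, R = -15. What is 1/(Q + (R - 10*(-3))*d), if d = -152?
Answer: -2/18313 ≈ -0.00010921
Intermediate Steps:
Q = -13753/2 (Q = -(94*147 - 65)/2 = -(13818 - 65)/2 = -½*13753 = -13753/2 ≈ -6876.5)
1/(Q + (R - 10*(-3))*d) = 1/(-13753/2 + (-15 - 10*(-3))*(-152)) = 1/(-13753/2 + (-15 + 30)*(-152)) = 1/(-13753/2 + 15*(-152)) = 1/(-13753/2 - 2280) = 1/(-18313/2) = -2/18313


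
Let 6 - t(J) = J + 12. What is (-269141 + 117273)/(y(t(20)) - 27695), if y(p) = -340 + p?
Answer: 151868/28061 ≈ 5.4121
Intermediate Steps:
t(J) = -6 - J (t(J) = 6 - (J + 12) = 6 - (12 + J) = 6 + (-12 - J) = -6 - J)
(-269141 + 117273)/(y(t(20)) - 27695) = (-269141 + 117273)/((-340 + (-6 - 1*20)) - 27695) = -151868/((-340 + (-6 - 20)) - 27695) = -151868/((-340 - 26) - 27695) = -151868/(-366 - 27695) = -151868/(-28061) = -151868*(-1/28061) = 151868/28061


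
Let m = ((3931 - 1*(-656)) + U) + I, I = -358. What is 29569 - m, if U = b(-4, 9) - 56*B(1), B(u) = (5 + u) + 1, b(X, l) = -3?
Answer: 25735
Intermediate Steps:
B(u) = 6 + u
U = -395 (U = -3 - 56*(6 + 1) = -3 - 56*7 = -3 - 392 = -395)
m = 3834 (m = ((3931 - 1*(-656)) - 395) - 358 = ((3931 + 656) - 395) - 358 = (4587 - 395) - 358 = 4192 - 358 = 3834)
29569 - m = 29569 - 1*3834 = 29569 - 3834 = 25735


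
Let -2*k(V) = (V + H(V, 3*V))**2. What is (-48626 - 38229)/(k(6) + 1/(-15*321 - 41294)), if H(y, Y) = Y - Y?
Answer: 4004797195/829963 ≈ 4825.3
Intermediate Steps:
H(y, Y) = 0
k(V) = -V**2/2 (k(V) = -(V + 0)**2/2 = -V**2/2)
(-48626 - 38229)/(k(6) + 1/(-15*321 - 41294)) = (-48626 - 38229)/(-1/2*6**2 + 1/(-15*321 - 41294)) = -86855/(-1/2*36 + 1/(-4815 - 41294)) = -86855/(-18 + 1/(-46109)) = -86855/(-18 - 1/46109) = -86855/(-829963/46109) = -86855*(-46109/829963) = 4004797195/829963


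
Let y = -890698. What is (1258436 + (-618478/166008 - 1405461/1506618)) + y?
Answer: 851611312514885/2315839268 ≈ 3.6773e+5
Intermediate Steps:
(1258436 + (-618478/166008 - 1405461/1506618)) + y = (1258436 + (-618478/166008 - 1405461/1506618)) - 890698 = (1258436 + (-618478*1/166008 - 1405461*1/1506618)) - 890698 = (1258436 + (-309239/83004 - 468487/502206)) - 890698 = (1258436 - 10788220899/2315839268) - 890698 = 2914324716843949/2315839268 - 890698 = 851611312514885/2315839268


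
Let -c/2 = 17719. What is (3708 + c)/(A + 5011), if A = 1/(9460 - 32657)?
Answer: -368020405/58120083 ≈ -6.3321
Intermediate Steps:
A = -1/23197 (A = 1/(-23197) = -1/23197 ≈ -4.3109e-5)
c = -35438 (c = -2*17719 = -35438)
(3708 + c)/(A + 5011) = (3708 - 35438)/(-1/23197 + 5011) = -31730/116240166/23197 = -31730*23197/116240166 = -368020405/58120083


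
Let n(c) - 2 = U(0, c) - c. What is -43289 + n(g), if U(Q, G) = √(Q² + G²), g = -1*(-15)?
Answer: -43287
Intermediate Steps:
g = 15
U(Q, G) = √(G² + Q²)
n(c) = 2 + √(c²) - c (n(c) = 2 + (√(c² + 0²) - c) = 2 + (√(c² + 0) - c) = 2 + (√(c²) - c) = 2 + √(c²) - c)
-43289 + n(g) = -43289 + (2 + √(15²) - 1*15) = -43289 + (2 + √225 - 15) = -43289 + (2 + 15 - 15) = -43289 + 2 = -43287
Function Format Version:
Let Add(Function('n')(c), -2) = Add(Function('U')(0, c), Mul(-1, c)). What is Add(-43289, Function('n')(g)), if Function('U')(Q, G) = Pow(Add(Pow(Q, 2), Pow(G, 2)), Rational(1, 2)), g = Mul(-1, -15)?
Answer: -43287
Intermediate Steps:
g = 15
Function('U')(Q, G) = Pow(Add(Pow(G, 2), Pow(Q, 2)), Rational(1, 2))
Function('n')(c) = Add(2, Pow(Pow(c, 2), Rational(1, 2)), Mul(-1, c)) (Function('n')(c) = Add(2, Add(Pow(Add(Pow(c, 2), Pow(0, 2)), Rational(1, 2)), Mul(-1, c))) = Add(2, Add(Pow(Add(Pow(c, 2), 0), Rational(1, 2)), Mul(-1, c))) = Add(2, Add(Pow(Pow(c, 2), Rational(1, 2)), Mul(-1, c))) = Add(2, Pow(Pow(c, 2), Rational(1, 2)), Mul(-1, c)))
Add(-43289, Function('n')(g)) = Add(-43289, Add(2, Pow(Pow(15, 2), Rational(1, 2)), Mul(-1, 15))) = Add(-43289, Add(2, Pow(225, Rational(1, 2)), -15)) = Add(-43289, Add(2, 15, -15)) = Add(-43289, 2) = -43287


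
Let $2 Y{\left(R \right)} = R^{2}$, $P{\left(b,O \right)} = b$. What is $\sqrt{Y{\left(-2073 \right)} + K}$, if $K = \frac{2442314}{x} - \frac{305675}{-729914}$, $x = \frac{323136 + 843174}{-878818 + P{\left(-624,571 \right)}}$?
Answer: $\frac{11 \sqrt{12771954080430176791954430}}{70942166445} \approx 554.14$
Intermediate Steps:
$x = - \frac{583155}{439721}$ ($x = \frac{323136 + 843174}{-878818 - 624} = \frac{1166310}{-879442} = 1166310 \left(- \frac{1}{879442}\right) = - \frac{583155}{439721} \approx -1.3262$)
$Y{\left(R \right)} = \frac{R^{2}}{2}$
$K = - \frac{783881293890837491}{425652998670}$ ($K = \frac{2442314}{- \frac{583155}{439721}} - \frac{305675}{-729914} = 2442314 \left(- \frac{439721}{583155}\right) - - \frac{305675}{729914} = - \frac{1073936754394}{583155} + \frac{305675}{729914} = - \frac{783881293890837491}{425652998670} \approx -1.8416 \cdot 10^{6}$)
$\sqrt{Y{\left(-2073 \right)} + K} = \sqrt{\frac{\left(-2073\right)^{2}}{2} - \frac{783881293890837491}{425652998670}} = \sqrt{\frac{1}{2} \cdot 4297329 - \frac{783881293890837491}{425652998670}} = \sqrt{\frac{4297329}{2} - \frac{783881293890837491}{425652998670}} = \sqrt{\frac{65352096834969362}{212826499335}} = \frac{11 \sqrt{12771954080430176791954430}}{70942166445}$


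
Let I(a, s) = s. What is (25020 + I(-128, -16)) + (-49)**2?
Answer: 27405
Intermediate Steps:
(25020 + I(-128, -16)) + (-49)**2 = (25020 - 16) + (-49)**2 = 25004 + 2401 = 27405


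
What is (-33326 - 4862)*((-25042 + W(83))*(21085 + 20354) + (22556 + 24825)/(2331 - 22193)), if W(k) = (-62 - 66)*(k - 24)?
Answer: 512232139414920262/9931 ≈ 5.1579e+13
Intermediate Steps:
W(k) = 3072 - 128*k (W(k) = -128*(-24 + k) = 3072 - 128*k)
(-33326 - 4862)*((-25042 + W(83))*(21085 + 20354) + (22556 + 24825)/(2331 - 22193)) = (-33326 - 4862)*((-25042 + (3072 - 128*83))*(21085 + 20354) + (22556 + 24825)/(2331 - 22193)) = -38188*((-25042 + (3072 - 10624))*41439 + 47381/(-19862)) = -38188*((-25042 - 7552)*41439 + 47381*(-1/19862)) = -38188*(-32594*41439 - 47381/19862) = -38188*(-1350662766 - 47381/19862) = -38188*(-26826863905673/19862) = 512232139414920262/9931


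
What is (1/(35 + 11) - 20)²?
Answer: 844561/2116 ≈ 399.13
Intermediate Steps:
(1/(35 + 11) - 20)² = (1/46 - 20)² = (-919/46)² = 844561/2116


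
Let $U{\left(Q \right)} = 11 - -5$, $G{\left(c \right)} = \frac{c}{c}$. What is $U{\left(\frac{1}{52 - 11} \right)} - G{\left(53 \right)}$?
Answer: $15$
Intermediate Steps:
$G{\left(c \right)} = 1$
$U{\left(Q \right)} = 16$ ($U{\left(Q \right)} = 11 + 5 = 16$)
$U{\left(\frac{1}{52 - 11} \right)} - G{\left(53 \right)} = 16 - 1 = 15$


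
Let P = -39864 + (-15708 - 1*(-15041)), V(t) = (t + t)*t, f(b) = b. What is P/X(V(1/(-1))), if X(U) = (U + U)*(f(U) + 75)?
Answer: -40531/308 ≈ -131.59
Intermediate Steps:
V(t) = 2*t² (V(t) = (2*t)*t = 2*t²)
P = -40531 (P = -39864 + (-15708 + 15041) = -39864 - 667 = -40531)
X(U) = 2*U*(75 + U) (X(U) = (U + U)*(U + 75) = (2*U)*(75 + U) = 2*U*(75 + U))
P/X(V(1/(-1))) = -40531*1/(4*(75 + 2*(1/(-1))²)) = -40531*1/(4*(75 + 2*(-1)²)) = -40531*1/(4*(75 + 2*1)) = -40531*1/(4*(75 + 2)) = -40531/(2*2*77) = -40531/308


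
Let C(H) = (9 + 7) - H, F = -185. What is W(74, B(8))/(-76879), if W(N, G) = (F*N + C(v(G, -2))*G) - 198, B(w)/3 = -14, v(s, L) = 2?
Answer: 1316/6989 ≈ 0.18830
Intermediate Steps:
C(H) = 16 - H
B(w) = -42 (B(w) = 3*(-14) = -42)
W(N, G) = -198 - 185*N + 14*G (W(N, G) = (-185*N + (16 - 1*2)*G) - 198 = (-185*N + (16 - 2)*G) - 198 = (-185*N + 14*G) - 198 = -198 - 185*N + 14*G)
W(74, B(8))/(-76879) = (-198 - 185*74 + 14*(-42))/(-76879) = (-198 - 13690 - 588)*(-1/76879) = -14476*(-1/76879) = 1316/6989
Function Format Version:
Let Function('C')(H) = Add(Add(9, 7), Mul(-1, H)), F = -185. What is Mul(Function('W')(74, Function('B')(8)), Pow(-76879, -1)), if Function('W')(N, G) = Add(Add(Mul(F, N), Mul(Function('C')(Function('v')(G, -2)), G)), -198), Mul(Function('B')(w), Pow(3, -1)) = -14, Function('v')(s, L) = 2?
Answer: Rational(1316, 6989) ≈ 0.18830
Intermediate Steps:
Function('C')(H) = Add(16, Mul(-1, H))
Function('B')(w) = -42 (Function('B')(w) = Mul(3, -14) = -42)
Function('W')(N, G) = Add(-198, Mul(-185, N), Mul(14, G)) (Function('W')(N, G) = Add(Add(Mul(-185, N), Mul(Add(16, Mul(-1, 2)), G)), -198) = Add(Add(Mul(-185, N), Mul(Add(16, -2), G)), -198) = Add(Add(Mul(-185, N), Mul(14, G)), -198) = Add(-198, Mul(-185, N), Mul(14, G)))
Mul(Function('W')(74, Function('B')(8)), Pow(-76879, -1)) = Mul(Add(-198, Mul(-185, 74), Mul(14, -42)), Pow(-76879, -1)) = Mul(Add(-198, -13690, -588), Rational(-1, 76879)) = Mul(-14476, Rational(-1, 76879)) = Rational(1316, 6989)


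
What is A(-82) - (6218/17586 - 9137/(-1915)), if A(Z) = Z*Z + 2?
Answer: 113170094594/16838595 ≈ 6720.9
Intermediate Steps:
A(Z) = 2 + Z² (A(Z) = Z² + 2 = 2 + Z²)
A(-82) - (6218/17586 - 9137/(-1915)) = (2 + (-82)²) - (6218/17586 - 9137/(-1915)) = (2 + 6724) - (6218*(1/17586) - 9137*(-1/1915)) = 6726 - (3109/8793 + 9137/1915) = 6726 - 1*86295376/16838595 = 6726 - 86295376/16838595 = 113170094594/16838595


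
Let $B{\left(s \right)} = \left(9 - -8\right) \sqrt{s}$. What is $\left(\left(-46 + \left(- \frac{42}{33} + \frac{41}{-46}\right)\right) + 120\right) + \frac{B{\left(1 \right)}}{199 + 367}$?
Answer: $\frac{5145534}{71599} \approx 71.866$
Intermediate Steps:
$B{\left(s \right)} = 17 \sqrt{s}$ ($B{\left(s \right)} = \left(9 + 8\right) \sqrt{s} = 17 \sqrt{s}$)
$\left(\left(-46 + \left(- \frac{42}{33} + \frac{41}{-46}\right)\right) + 120\right) + \frac{B{\left(1 \right)}}{199 + 367} = \left(\left(-46 + \left(- \frac{42}{33} + \frac{41}{-46}\right)\right) + 120\right) + \frac{17 \sqrt{1}}{199 + 367} = \left(\left(-46 + \left(\left(-42\right) \frac{1}{33} + 41 \left(- \frac{1}{46}\right)\right)\right) + 120\right) + \frac{17 \cdot 1}{566} = \left(\left(-46 - \frac{1095}{506}\right) + 120\right) + 17 \cdot \frac{1}{566} = \left(\left(-46 - \frac{1095}{506}\right) + 120\right) + \frac{17}{566} = \left(- \frac{24371}{506} + 120\right) + \frac{17}{566} = \frac{36349}{506} + \frac{17}{566} = \frac{5145534}{71599}$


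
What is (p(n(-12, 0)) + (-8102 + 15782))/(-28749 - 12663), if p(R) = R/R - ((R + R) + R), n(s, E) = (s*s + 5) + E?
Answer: -3617/20706 ≈ -0.17468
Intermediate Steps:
n(s, E) = 5 + E + s**2 (n(s, E) = (s**2 + 5) + E = (5 + s**2) + E = 5 + E + s**2)
p(R) = 1 - 3*R (p(R) = 1 - (2*R + R) = 1 - 3*R)
(p(n(-12, 0)) + (-8102 + 15782))/(-28749 - 12663) = ((1 - 3*(5 + 0 + (-12)**2)) + (-8102 + 15782))/(-28749 - 12663) = ((1 - 3*(5 + 0 + 144)) + 7680)/(-41412) = ((1 - 3*149) + 7680)*(-1/41412) = ((1 - 447) + 7680)*(-1/41412) = (-446 + 7680)*(-1/41412) = 7234*(-1/41412) = -3617/20706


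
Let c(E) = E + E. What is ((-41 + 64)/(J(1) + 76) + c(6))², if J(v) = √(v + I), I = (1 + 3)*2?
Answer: 942841/6241 ≈ 151.07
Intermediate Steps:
I = 8 (I = 4*2 = 8)
c(E) = 2*E
J(v) = √(8 + v) (J(v) = √(v + 8) = √(8 + v))
((-41 + 64)/(J(1) + 76) + c(6))² = ((-41 + 64)/(√(8 + 1) + 76) + 2*6)² = (23/(√9 + 76) + 12)² = (23/(3 + 76) + 12)² = (23/79 + 12)² = (971/79)² = 942841/6241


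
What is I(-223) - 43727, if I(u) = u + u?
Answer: -44173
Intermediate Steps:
I(u) = 2*u
I(-223) - 43727 = 2*(-223) - 43727 = -446 - 43727 = -44173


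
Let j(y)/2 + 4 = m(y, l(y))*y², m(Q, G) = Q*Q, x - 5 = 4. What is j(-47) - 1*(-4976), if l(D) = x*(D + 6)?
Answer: 9764330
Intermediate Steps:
x = 9 (x = 5 + 4 = 9)
l(D) = 54 + 9*D (l(D) = 9*(D + 6) = 9*(6 + D) = 54 + 9*D)
m(Q, G) = Q²
j(y) = -8 + 2*y⁴ (j(y) = -8 + 2*(y²*y²) = -8 + 2*y⁴)
j(-47) - 1*(-4976) = (-8 + 2*(-47)⁴) - 1*(-4976) = (-8 + 2*4879681) + 4976 = (-8 + 9759362) + 4976 = 9759354 + 4976 = 9764330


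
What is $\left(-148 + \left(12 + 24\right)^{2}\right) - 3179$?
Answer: $-2031$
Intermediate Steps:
$\left(-148 + \left(12 + 24\right)^{2}\right) - 3179 = \left(-148 + 36^{2}\right) - 3179 = \left(-148 + 1296\right) - 3179 = 1148 - 3179 = -2031$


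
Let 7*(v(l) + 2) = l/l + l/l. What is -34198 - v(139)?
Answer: -239374/7 ≈ -34196.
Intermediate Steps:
v(l) = -12/7 (v(l) = -2 + (l/l + l/l)/7 = -2 + (1 + 1)/7 = -2 + (⅐)*2 = -2 + 2/7 = -12/7)
-34198 - v(139) = -34198 - 1*(-12/7) = -34198 + 12/7 = -239374/7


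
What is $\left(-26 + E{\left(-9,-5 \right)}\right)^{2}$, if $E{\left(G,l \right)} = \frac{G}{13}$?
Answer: $\frac{120409}{169} \approx 712.48$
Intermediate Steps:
$E{\left(G,l \right)} = \frac{G}{13}$ ($E{\left(G,l \right)} = G \frac{1}{13} = \frac{G}{13}$)
$\left(-26 + E{\left(-9,-5 \right)}\right)^{2} = \left(-26 + \frac{1}{13} \left(-9\right)\right)^{2} = \left(-26 - \frac{9}{13}\right)^{2} = \left(- \frac{347}{13}\right)^{2} = \frac{120409}{169}$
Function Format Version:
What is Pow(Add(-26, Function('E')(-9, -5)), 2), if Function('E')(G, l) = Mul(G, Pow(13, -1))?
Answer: Rational(120409, 169) ≈ 712.48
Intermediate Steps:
Function('E')(G, l) = Mul(Rational(1, 13), G) (Function('E')(G, l) = Mul(G, Rational(1, 13)) = Mul(Rational(1, 13), G))
Pow(Add(-26, Function('E')(-9, -5)), 2) = Pow(Add(-26, Mul(Rational(1, 13), -9)), 2) = Pow(Add(-26, Rational(-9, 13)), 2) = Pow(Rational(-347, 13), 2) = Rational(120409, 169)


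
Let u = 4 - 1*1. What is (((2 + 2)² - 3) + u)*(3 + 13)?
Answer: 256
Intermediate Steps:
u = 3 (u = 4 - 1 = 3)
(((2 + 2)² - 3) + u)*(3 + 13) = (((2 + 2)² - 3) + 3)*(3 + 13) = ((4² - 3) + 3)*16 = ((16 - 3) + 3)*16 = (13 + 3)*16 = 16*16 = 256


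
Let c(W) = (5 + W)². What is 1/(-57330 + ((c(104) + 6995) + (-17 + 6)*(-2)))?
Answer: -1/38432 ≈ -2.6020e-5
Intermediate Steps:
1/(-57330 + ((c(104) + 6995) + (-17 + 6)*(-2))) = 1/(-57330 + (((5 + 104)² + 6995) + (-17 + 6)*(-2))) = 1/(-57330 + ((109² + 6995) - 11*(-2))) = 1/(-57330 + ((11881 + 6995) + 22)) = 1/(-57330 + (18876 + 22)) = 1/(-57330 + 18898) = 1/(-38432) = -1/38432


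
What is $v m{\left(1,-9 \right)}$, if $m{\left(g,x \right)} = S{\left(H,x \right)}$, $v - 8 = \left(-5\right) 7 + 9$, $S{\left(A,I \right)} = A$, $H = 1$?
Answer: $-18$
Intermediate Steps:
$v = -18$ ($v = 8 + \left(\left(-5\right) 7 + 9\right) = 8 + \left(-35 + 9\right) = 8 - 26 = -18$)
$m{\left(g,x \right)} = 1$
$v m{\left(1,-9 \right)} = \left(-18\right) 1 = -18$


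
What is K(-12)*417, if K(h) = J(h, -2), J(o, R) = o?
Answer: -5004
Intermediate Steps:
K(h) = h
K(-12)*417 = -12*417 = -5004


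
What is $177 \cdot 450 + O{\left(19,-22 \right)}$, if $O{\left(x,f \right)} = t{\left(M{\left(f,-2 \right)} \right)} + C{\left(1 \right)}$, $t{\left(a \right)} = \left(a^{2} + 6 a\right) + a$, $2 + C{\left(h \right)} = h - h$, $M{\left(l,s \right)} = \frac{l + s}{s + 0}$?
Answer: $79876$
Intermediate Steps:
$M{\left(l,s \right)} = \frac{l + s}{s}$
$C{\left(h \right)} = -2$ ($C{\left(h \right)} = -2 + \left(h - h\right) = -2 + 0 = -2$)
$t{\left(a \right)} = a^{2} + 7 a$
$O{\left(x,f \right)} = -2 + \left(1 - \frac{f}{2}\right) \left(8 - \frac{f}{2}\right)$ ($O{\left(x,f \right)} = \frac{f - 2}{-2} \left(7 + \frac{f - 2}{-2}\right) - 2 = - \frac{-2 + f}{2} \left(7 - \frac{-2 + f}{2}\right) - 2 = \left(1 - \frac{f}{2}\right) \left(7 - \left(-1 + \frac{f}{2}\right)\right) - 2 = \left(1 - \frac{f}{2}\right) \left(8 - \frac{f}{2}\right) - 2 = -2 + \left(1 - \frac{f}{2}\right) \left(8 - \frac{f}{2}\right)$)
$177 \cdot 450 + O{\left(19,-22 \right)} = 177 \cdot 450 - \left(2 - \frac{\left(2 - -22\right) \left(16 - -22\right)}{4}\right) = 79650 - \left(2 - \frac{\left(2 + 22\right) \left(16 + 22\right)}{4}\right) = 79650 - \left(2 - 228\right) = 79650 + \left(-2 + 228\right) = 79650 + 226 = 79876$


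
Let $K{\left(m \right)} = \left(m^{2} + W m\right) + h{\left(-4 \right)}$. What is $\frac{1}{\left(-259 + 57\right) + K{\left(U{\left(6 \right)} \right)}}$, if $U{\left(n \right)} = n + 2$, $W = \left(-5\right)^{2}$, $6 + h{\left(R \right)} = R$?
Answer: $\frac{1}{52} \approx 0.019231$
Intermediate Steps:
$h{\left(R \right)} = -6 + R$
$W = 25$
$U{\left(n \right)} = 2 + n$
$K{\left(m \right)} = -10 + m^{2} + 25 m$ ($K{\left(m \right)} = \left(m^{2} + 25 m\right) - 10 = -10 + m^{2} + 25 m$)
$\frac{1}{\left(-259 + 57\right) + K{\left(U{\left(6 \right)} \right)}} = \frac{1}{\left(-259 + 57\right) + \left(-10 + \left(2 + 6\right)^{2} + 25 \left(2 + 6\right)\right)} = \frac{1}{-202 + \left(-10 + 8^{2} + 25 \cdot 8\right)} = \frac{1}{-202 + \left(-10 + 64 + 200\right)} = \frac{1}{-202 + 254} = \frac{1}{52}$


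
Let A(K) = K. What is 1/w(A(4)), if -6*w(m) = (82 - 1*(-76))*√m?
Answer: -3/158 ≈ -0.018987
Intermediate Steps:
w(m) = -79*√m/3 (w(m) = -(82 - 1*(-76))*√m/6 = -(82 + 76)*√m/6 = -79*√m/3)
1/w(A(4)) = 1/(-79*√4/3) = 1/(-79/3*2) = 1/(-158/3) = -3/158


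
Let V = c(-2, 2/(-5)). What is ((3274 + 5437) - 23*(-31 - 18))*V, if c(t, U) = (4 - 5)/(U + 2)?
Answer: -24595/4 ≈ -6148.8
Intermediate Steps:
c(t, U) = -1/(2 + U)
V = -5/8 (V = -1/(2 + 2/(-5)) = -1/(2 + 2*(-⅕)) = -1/(2 - ⅖) = -1/8/5 = -1*5/8 = -5/8 ≈ -0.62500)
((3274 + 5437) - 23*(-31 - 18))*V = ((3274 + 5437) - 23*(-31 - 18))*(-5/8) = (8711 - 23*(-49))*(-5/8) = (8711 + 1127)*(-5/8) = 9838*(-5/8) = -24595/4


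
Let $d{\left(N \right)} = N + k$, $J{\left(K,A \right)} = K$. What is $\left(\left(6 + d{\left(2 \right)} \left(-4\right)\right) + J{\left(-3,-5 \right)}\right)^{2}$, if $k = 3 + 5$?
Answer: $1369$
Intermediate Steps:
$k = 8$
$d{\left(N \right)} = 8 + N$ ($d{\left(N \right)} = N + 8 = 8 + N$)
$\left(\left(6 + d{\left(2 \right)} \left(-4\right)\right) + J{\left(-3,-5 \right)}\right)^{2} = \left(\left(6 + \left(8 + 2\right) \left(-4\right)\right) - 3\right)^{2} = \left(\left(6 + 10 \left(-4\right)\right) - 3\right)^{2} = \left(\left(6 - 40\right) - 3\right)^{2} = \left(-34 - 3\right)^{2} = \left(-37\right)^{2} = 1369$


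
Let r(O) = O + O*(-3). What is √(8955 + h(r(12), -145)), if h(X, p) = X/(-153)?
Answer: √23292363/51 ≈ 94.632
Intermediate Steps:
r(O) = -2*O (r(O) = O - 3*O = -2*O)
h(X, p) = -X/153 (h(X, p) = X*(-1/153) = -X/153)
√(8955 + h(r(12), -145)) = √(8955 - (-2)*12/153) = √(8955 - 1/153*(-24)) = √(8955 + 8/51) = √(456713/51) = √23292363/51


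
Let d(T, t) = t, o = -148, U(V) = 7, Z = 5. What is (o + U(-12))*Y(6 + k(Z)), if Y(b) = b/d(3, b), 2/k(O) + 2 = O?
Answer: -141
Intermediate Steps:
k(O) = 2/(-2 + O)
Y(b) = 1 (Y(b) = b/b = 1)
(o + U(-12))*Y(6 + k(Z)) = (-148 + 7)*1 = -141*1 = -141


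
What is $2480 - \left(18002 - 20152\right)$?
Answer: $4630$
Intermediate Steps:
$2480 - \left(18002 - 20152\right) = 2480 - -2150 = 2480 + 2150 = 4630$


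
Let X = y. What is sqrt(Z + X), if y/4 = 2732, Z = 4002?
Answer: sqrt(14930) ≈ 122.19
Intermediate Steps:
y = 10928 (y = 4*2732 = 10928)
X = 10928
sqrt(Z + X) = sqrt(4002 + 10928) = sqrt(14930)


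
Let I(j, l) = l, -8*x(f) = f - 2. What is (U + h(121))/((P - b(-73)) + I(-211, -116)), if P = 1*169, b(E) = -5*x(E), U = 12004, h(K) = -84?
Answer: 95360/799 ≈ 119.35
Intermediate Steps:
x(f) = 1/4 - f/8 (x(f) = -(f - 2)/8 = -(-2 + f)/8 = 1/4 - f/8)
b(E) = -5/4 + 5*E/8 (b(E) = -5*(1/4 - E/8) = -5/4 + 5*E/8)
P = 169
(U + h(121))/((P - b(-73)) + I(-211, -116)) = (12004 - 84)/((169 - (-5/4 + (5/8)*(-73))) - 116) = 11920/((169 - (-5/4 - 365/8)) - 116) = 11920/((169 - 1*(-375/8)) - 116) = 11920/((169 + 375/8) - 116) = 11920/(1727/8 - 116) = 11920/(799/8) = 11920*(8/799) = 95360/799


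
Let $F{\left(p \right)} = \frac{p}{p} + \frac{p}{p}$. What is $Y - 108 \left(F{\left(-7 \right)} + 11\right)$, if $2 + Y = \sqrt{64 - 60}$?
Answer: $-1404$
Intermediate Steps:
$F{\left(p \right)} = 2$ ($F{\left(p \right)} = 1 + 1 = 2$)
$Y = 0$ ($Y = -2 + \sqrt{64 - 60} = -2 + \sqrt{4} = -2 + 2 = 0$)
$Y - 108 \left(F{\left(-7 \right)} + 11\right) = 0 - 108 \left(2 + 11\right) = 0 - 1404 = -1404$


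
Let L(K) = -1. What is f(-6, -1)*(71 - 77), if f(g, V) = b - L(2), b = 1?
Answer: -12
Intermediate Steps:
f(g, V) = 2 (f(g, V) = 1 - 1*(-1) = 1 + 1 = 2)
f(-6, -1)*(71 - 77) = 2*(71 - 77) = 2*(-6) = -12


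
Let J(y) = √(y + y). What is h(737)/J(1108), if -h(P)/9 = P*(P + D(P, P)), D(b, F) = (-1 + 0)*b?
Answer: 0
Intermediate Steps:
D(b, F) = -b
J(y) = √2*√y (J(y) = √(2*y) = √2*√y)
h(P) = 0 (h(P) = -9*P*(P - P) = -9*P*0 = -9*0 = 0)
h(737)/J(1108) = 0/((√2*√1108)) = 0/((√2*(2*√277))) = 0/((2*√554)) = 0*(√554/1108) = 0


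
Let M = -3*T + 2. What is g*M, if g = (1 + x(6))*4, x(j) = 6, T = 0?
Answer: 56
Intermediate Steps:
g = 28 (g = (1 + 6)*4 = 7*4 = 28)
M = 2 (M = -3*0 + 2 = 0 + 2 = 2)
g*M = 28*2 = 56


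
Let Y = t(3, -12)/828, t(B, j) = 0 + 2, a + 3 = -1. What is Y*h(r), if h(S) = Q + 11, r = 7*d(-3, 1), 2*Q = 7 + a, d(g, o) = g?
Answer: 25/828 ≈ 0.030193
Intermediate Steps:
a = -4 (a = -3 - 1 = -4)
t(B, j) = 2
Q = 3/2 (Q = (7 - 4)/2 = (½)*3 = 3/2 ≈ 1.5000)
r = -21 (r = 7*(-3) = -21)
Y = 1/414 (Y = 2/828 = 2*(1/828) = 1/414 ≈ 0.0024155)
h(S) = 25/2 (h(S) = 3/2 + 11 = 25/2)
Y*h(r) = (1/414)*(25/2) = 25/828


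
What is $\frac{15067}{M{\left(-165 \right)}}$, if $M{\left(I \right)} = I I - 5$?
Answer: $\frac{15067}{27220} \approx 0.55353$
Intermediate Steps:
$M{\left(I \right)} = -5 + I^{2}$ ($M{\left(I \right)} = I^{2} - 5 = -5 + I^{2}$)
$\frac{15067}{M{\left(-165 \right)}} = \frac{15067}{-5 + \left(-165\right)^{2}} = \frac{15067}{-5 + 27225} = \frac{15067}{27220}$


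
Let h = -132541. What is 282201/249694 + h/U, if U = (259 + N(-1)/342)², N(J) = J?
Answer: -1656771035340927/1959070391461726 ≈ -0.84569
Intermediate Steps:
U = 7845884929/116964 (U = (259 - 1/342)² = (88577/342)² = 7845884929/116964 ≈ 67080.)
282201/249694 + h/U = 282201/249694 - 132541/7845884929/116964 = 282201*(1/249694) - 132541*116964/7845884929 = 282201/249694 - 15502525524/7845884929 = -1656771035340927/1959070391461726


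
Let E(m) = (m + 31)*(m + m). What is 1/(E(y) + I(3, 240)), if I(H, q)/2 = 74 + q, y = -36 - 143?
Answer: 1/53612 ≈ 1.8653e-5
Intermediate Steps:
y = -179
I(H, q) = 148 + 2*q (I(H, q) = 2*(74 + q) = 148 + 2*q)
E(m) = 2*m*(31 + m) (E(m) = (31 + m)*(2*m) = 2*m*(31 + m))
1/(E(y) + I(3, 240)) = 1/(2*(-179)*(31 - 179) + (148 + 2*240)) = 1/(2*(-179)*(-148) + (148 + 480)) = 1/(52984 + 628) = 1/53612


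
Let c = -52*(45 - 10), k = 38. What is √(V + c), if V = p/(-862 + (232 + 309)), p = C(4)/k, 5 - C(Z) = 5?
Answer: 2*I*√455 ≈ 42.661*I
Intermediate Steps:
c = -1820 (c = -52*35 = -1820)
C(Z) = 0 (C(Z) = 5 - 1*5 = 5 - 5 = 0)
p = 0 (p = 0/38 = 0*(1/38) = 0)
V = 0 (V = 0/(-862 + (232 + 309)) = 0/(-862 + 541) = 0/(-321) = 0*(-1/321) = 0)
√(V + c) = √(0 - 1820) = √(-1820) = 2*I*√455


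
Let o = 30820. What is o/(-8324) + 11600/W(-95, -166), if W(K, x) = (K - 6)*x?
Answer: -52521215/17445023 ≈ -3.0107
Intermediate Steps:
W(K, x) = x*(-6 + K) (W(K, x) = (-6 + K)*x = x*(-6 + K))
o/(-8324) + 11600/W(-95, -166) = 30820/(-8324) + 11600/((-166*(-6 - 95))) = 30820*(-1/8324) + 11600/((-166*(-101))) = -7705/2081 + 11600/16766 = -7705/2081 + 11600*(1/16766) = -7705/2081 + 5800/8383 = -52521215/17445023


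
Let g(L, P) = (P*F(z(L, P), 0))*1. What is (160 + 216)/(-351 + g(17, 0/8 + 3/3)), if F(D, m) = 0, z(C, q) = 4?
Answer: -376/351 ≈ -1.0712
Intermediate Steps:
g(L, P) = 0 (g(L, P) = (P*0)*1 = 0*1 = 0)
(160 + 216)/(-351 + g(17, 0/8 + 3/3)) = (160 + 216)/(-351 + 0) = 376/(-351) = 376*(-1/351) = -376/351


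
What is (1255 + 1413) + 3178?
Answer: 5846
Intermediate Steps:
(1255 + 1413) + 3178 = 2668 + 3178 = 5846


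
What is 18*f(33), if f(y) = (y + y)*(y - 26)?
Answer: 8316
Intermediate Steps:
f(y) = 2*y*(-26 + y) (f(y) = (2*y)*(-26 + y) = 2*y*(-26 + y))
18*f(33) = 18*(2*33*(-26 + 33)) = 18*(2*33*7) = 18*462 = 8316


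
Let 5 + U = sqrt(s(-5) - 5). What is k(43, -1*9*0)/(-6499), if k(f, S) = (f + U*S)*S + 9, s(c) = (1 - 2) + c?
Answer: -9/6499 ≈ -0.0013848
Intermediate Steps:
s(c) = -1 + c
U = -5 + I*sqrt(11) (U = -5 + sqrt((-1 - 5) - 5) = -5 + sqrt(-6 - 5) = -5 + sqrt(-11) = -5 + I*sqrt(11) ≈ -5.0 + 3.3166*I)
k(f, S) = 9 + S*(f + S*(-5 + I*sqrt(11))) (k(f, S) = (f + (-5 + I*sqrt(11))*S)*S + 9 = (f + S*(-5 + I*sqrt(11)))*S + 9 = S*(f + S*(-5 + I*sqrt(11))) + 9 = 9 + S*(f + S*(-5 + I*sqrt(11))))
k(43, -1*9*0)/(-6499) = (9 + (-1*9*0)*43 + (-1*9*0)**2*(-5 + I*sqrt(11)))/(-6499) = (9 - 9*0*43 + (-9*0)**2*(-5 + I*sqrt(11)))*(-1/6499) = (9 + 0*43 + 0**2*(-5 + I*sqrt(11)))*(-1/6499) = (9 + 0 + 0*(-5 + I*sqrt(11)))*(-1/6499) = (9 + 0 + 0)*(-1/6499) = 9*(-1/6499) = -9/6499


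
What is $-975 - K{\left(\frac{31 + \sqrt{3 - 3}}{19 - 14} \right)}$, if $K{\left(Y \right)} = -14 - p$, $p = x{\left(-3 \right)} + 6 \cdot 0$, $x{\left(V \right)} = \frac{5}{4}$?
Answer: $- \frac{3839}{4} \approx -959.75$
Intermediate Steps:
$x{\left(V \right)} = \frac{5}{4}$ ($x{\left(V \right)} = 5 \cdot \frac{1}{4} = \frac{5}{4}$)
$p = \frac{5}{4}$ ($p = \frac{5}{4} + 6 \cdot 0 = \frac{5}{4} + 0 = \frac{5}{4} \approx 1.25$)
$K{\left(Y \right)} = - \frac{61}{4}$ ($K{\left(Y \right)} = -14 - \frac{5}{4} = - \frac{61}{4}$)
$-975 - K{\left(\frac{31 + \sqrt{3 - 3}}{19 - 14} \right)} = -975 - - \frac{61}{4} = -975 + \frac{61}{4} = - \frac{3839}{4}$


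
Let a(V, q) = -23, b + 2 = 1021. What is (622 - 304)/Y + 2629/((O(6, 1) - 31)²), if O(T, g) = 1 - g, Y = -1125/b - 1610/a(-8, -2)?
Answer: 495973307/67467005 ≈ 7.3513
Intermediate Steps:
b = 1019 (b = -2 + 1021 = 1019)
Y = 70205/1019 (Y = -1125/1019 - 1610/(-23) = -1125*1/1019 - 1610*(-1/23) = -1125/1019 + 70 = 70205/1019 ≈ 68.896)
(622 - 304)/Y + 2629/((O(6, 1) - 31)²) = (622 - 304)/(70205/1019) + 2629/(((1 - 1*1) - 31)²) = 318*(1019/70205) + 2629/(((1 - 1) - 31)²) = 324042/70205 + 2629/((0 - 31)²) = 324042/70205 + 2629/((-31)²) = 324042/70205 + 2629/961 = 495973307/67467005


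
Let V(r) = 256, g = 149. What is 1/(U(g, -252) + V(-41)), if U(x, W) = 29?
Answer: 1/285 ≈ 0.0035088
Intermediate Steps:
1/(U(g, -252) + V(-41)) = 1/(29 + 256) = 1/285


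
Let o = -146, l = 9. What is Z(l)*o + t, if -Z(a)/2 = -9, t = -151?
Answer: -2779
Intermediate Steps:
Z(a) = 18 (Z(a) = -2*(-9) = 18)
Z(l)*o + t = 18*(-146) - 151 = -2628 - 151 = -2779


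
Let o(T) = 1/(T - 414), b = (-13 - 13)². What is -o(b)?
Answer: -1/262 ≈ -0.0038168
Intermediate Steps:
b = 676 (b = (-26)² = 676)
o(T) = 1/(-414 + T)
-o(b) = -1/(-414 + 676) = -1/262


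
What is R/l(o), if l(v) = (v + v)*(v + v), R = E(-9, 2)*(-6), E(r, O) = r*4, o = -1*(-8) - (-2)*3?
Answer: 27/98 ≈ 0.27551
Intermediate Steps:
o = 14 (o = 8 - 1*(-6) = 8 + 6 = 14)
E(r, O) = 4*r
R = 216 (R = (4*(-9))*(-6) = -36*(-6) = 216)
l(v) = 4*v² (l(v) = (2*v)*(2*v) = 4*v²)
R/l(o) = 216/((4*14²)) = 216/((4*196)) = 216/784 = 216*(1/784) = 27/98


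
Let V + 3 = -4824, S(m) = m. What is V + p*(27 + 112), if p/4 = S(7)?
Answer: -935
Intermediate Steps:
V = -4827 (V = -3 - 4824 = -4827)
p = 28 (p = 4*7 = 28)
V + p*(27 + 112) = -4827 + 28*(27 + 112) = -4827 + 28*139 = -4827 + 3892 = -935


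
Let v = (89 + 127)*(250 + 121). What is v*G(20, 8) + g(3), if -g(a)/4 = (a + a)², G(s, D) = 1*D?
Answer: 640944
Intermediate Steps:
G(s, D) = D
v = 80136 (v = 216*371 = 80136)
g(a) = -16*a² (g(a) = -4*(a + a)² = -4*4*a² = -16*a²)
v*G(20, 8) + g(3) = 80136*8 - 16*3² = 641088 - 16*9 = 641088 - 144 = 640944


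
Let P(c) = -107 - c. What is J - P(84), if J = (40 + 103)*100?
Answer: 14491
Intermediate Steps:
J = 14300 (J = 143*100 = 14300)
J - P(84) = 14300 - (-107 - 1*84) = 14300 - (-107 - 84) = 14300 - 1*(-191) = 14300 + 191 = 14491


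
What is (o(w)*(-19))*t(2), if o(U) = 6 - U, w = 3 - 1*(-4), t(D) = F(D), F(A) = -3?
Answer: -57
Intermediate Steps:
t(D) = -3
w = 7 (w = 3 + 4 = 7)
(o(w)*(-19))*t(2) = ((6 - 1*7)*(-19))*(-3) = ((6 - 7)*(-19))*(-3) = -1*(-19)*(-3) = 19*(-3) = -57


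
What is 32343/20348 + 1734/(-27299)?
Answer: 847648125/555480052 ≈ 1.5260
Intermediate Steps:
32343/20348 + 1734/(-27299) = 32343*(1/20348) + 1734*(-1/27299) = 32343/20348 - 1734/27299 = 847648125/555480052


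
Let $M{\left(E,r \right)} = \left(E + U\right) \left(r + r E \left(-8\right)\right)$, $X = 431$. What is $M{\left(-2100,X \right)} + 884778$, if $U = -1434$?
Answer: $-25589625576$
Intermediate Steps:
$M{\left(E,r \right)} = \left(-1434 + E\right) \left(r - 8 E r\right)$ ($M{\left(E,r \right)} = \left(E - 1434\right) \left(r + r E \left(-8\right)\right) = \left(-1434 + E\right) \left(r + E r \left(-8\right)\right) = \left(-1434 + E\right) \left(r - 8 E r\right)$)
$M{\left(-2100,X \right)} + 884778 = 431 \left(-1434 - 8 \left(-2100\right)^{2} + 11473 \left(-2100\right)\right) + 884778 = 431 \left(-1434 - 35280000 - 24093300\right) + 884778 = 431 \left(-59374734\right) + 884778 = -25590510354 + 884778 = -25589625576$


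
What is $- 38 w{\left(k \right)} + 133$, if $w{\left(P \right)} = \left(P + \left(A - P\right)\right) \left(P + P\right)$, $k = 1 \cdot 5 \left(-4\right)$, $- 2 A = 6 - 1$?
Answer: $-3667$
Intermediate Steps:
$A = - \frac{5}{2}$ ($A = - \frac{6 - 1}{2} = \left(- \frac{1}{2}\right) 5 = - \frac{5}{2} \approx -2.5$)
$k = -20$ ($k = 5 \left(-4\right) = -20$)
$w{\left(P \right)} = - 5 P$ ($w{\left(P \right)} = \left(P - \left(\frac{5}{2} + P\right)\right) \left(P + P\right) = - \frac{5 \cdot 2 P}{2} = - 5 P$)
$- 38 w{\left(k \right)} + 133 = - 38 \left(\left(-5\right) \left(-20\right)\right) + 133 = \left(-38\right) 100 + 133 = -3800 + 133 = -3667$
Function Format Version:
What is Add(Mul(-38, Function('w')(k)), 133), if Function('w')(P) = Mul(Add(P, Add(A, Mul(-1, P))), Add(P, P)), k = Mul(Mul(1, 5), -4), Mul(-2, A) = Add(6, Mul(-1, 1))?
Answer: -3667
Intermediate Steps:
A = Rational(-5, 2) (A = Mul(Rational(-1, 2), Add(6, Mul(-1, 1))) = Mul(Rational(-1, 2), Add(6, -1)) = Mul(Rational(-1, 2), 5) = Rational(-5, 2) ≈ -2.5000)
k = -20 (k = Mul(5, -4) = -20)
Function('w')(P) = Mul(-5, P) (Function('w')(P) = Mul(Add(P, Add(Rational(-5, 2), Mul(-1, P))), Add(P, P)) = Mul(Rational(-5, 2), Mul(2, P)) = Mul(-5, P))
Add(Mul(-38, Function('w')(k)), 133) = Add(Mul(-38, Mul(-5, -20)), 133) = Add(Mul(-38, 100), 133) = Add(-3800, 133) = -3667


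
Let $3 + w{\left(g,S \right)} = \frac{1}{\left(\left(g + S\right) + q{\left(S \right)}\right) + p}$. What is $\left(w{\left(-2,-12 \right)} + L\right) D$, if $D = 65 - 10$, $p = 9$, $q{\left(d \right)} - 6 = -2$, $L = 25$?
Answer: $1155$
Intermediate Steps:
$q{\left(d \right)} = 4$ ($q{\left(d \right)} = 6 - 2 = 4$)
$w{\left(g,S \right)} = -3 + \frac{1}{13 + S + g}$ ($w{\left(g,S \right)} = -3 + \frac{1}{\left(\left(g + S\right) + 4\right) + 9} = -3 + \frac{1}{\left(\left(S + g\right) + 4\right) + 9} = -3 + \frac{1}{\left(4 + S + g\right) + 9} = -3 + \frac{1}{13 + S + g}$)
$D = 55$ ($D = 65 - 10 = 55$)
$\left(w{\left(-2,-12 \right)} + L\right) D = \left(\frac{-38 - -36 - -6}{13 - 12 - 2} + 25\right) 55 = \left(\frac{-38 + 36 + 6}{-1} + 25\right) 55 = \left(\left(-1\right) 4 + 25\right) 55 = \left(-4 + 25\right) 55 = 21 \cdot 55 = 1155$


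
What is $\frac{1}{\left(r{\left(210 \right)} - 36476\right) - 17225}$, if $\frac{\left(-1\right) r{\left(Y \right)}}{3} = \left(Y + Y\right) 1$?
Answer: $- \frac{1}{54961} \approx -1.8195 \cdot 10^{-5}$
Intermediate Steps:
$r{\left(Y \right)} = - 6 Y$ ($r{\left(Y \right)} = - 3 \left(Y + Y\right) 1 = - 3 \cdot 2 Y 1 = - 3 \cdot 2 Y = - 6 Y$)
$\frac{1}{\left(r{\left(210 \right)} - 36476\right) - 17225} = \frac{1}{\left(\left(-6\right) 210 - 36476\right) - 17225} = \frac{1}{\left(-1260 - 36476\right) - 17225} = \frac{1}{-37736 - 17225} = \frac{1}{-54961} = - \frac{1}{54961}$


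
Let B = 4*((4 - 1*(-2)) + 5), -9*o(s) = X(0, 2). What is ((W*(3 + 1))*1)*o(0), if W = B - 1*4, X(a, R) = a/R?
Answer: 0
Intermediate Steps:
o(s) = 0 (o(s) = -0/2 = -⅑*0 = 0)
B = 44 (B = 4*((4 + 2) + 5) = 4*(6 + 5) = 4*11 = 44)
W = 40 (W = 44 - 1*4 = 44 - 4 = 40)
((W*(3 + 1))*1)*o(0) = ((40*(3 + 1))*1)*0 = ((40*4)*1)*0 = (160*1)*0 = 160*0 = 0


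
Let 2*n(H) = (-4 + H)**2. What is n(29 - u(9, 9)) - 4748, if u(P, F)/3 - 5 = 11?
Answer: -8967/2 ≈ -4483.5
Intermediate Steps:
u(P, F) = 48 (u(P, F) = 15 + 3*11 = 15 + 33 = 48)
n(H) = (-4 + H)**2/2
n(29 - u(9, 9)) - 4748 = (-4 + (29 - 1*48))**2/2 - 4748 = (-4 + (29 - 48))**2/2 - 4748 = (-4 - 19)**2/2 - 4748 = (1/2)*(-23)**2 - 4748 = (1/2)*529 - 4748 = 529/2 - 4748 = -8967/2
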